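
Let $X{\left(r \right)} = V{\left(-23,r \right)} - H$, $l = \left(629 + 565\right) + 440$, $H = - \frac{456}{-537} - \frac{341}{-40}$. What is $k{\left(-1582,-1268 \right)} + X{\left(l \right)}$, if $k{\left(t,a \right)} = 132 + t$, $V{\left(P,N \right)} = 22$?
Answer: $- \frac{10291599}{7160} \approx -1437.4$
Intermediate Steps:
$H = \frac{67119}{7160}$ ($H = \left(-456\right) \left(- \frac{1}{537}\right) - - \frac{341}{40} = \frac{152}{179} + \frac{341}{40} = \frac{67119}{7160} \approx 9.3742$)
$l = 1634$ ($l = 1194 + 440 = 1634$)
$X{\left(r \right)} = \frac{90401}{7160}$ ($X{\left(r \right)} = 22 - \frac{67119}{7160} = \frac{90401}{7160}$)
$k{\left(-1582,-1268 \right)} + X{\left(l \right)} = \left(132 - 1582\right) + \frac{90401}{7160} = -1450 + \frac{90401}{7160} = - \frac{10291599}{7160}$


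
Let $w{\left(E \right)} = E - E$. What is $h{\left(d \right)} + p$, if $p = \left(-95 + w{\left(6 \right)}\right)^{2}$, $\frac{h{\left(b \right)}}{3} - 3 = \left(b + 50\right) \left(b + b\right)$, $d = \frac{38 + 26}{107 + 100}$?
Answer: $\frac{130365614}{14283} \approx 9127.3$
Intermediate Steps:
$w{\left(E \right)} = 0$
$d = \frac{64}{207} \approx 0.30918$
$h{\left(b \right)} = 9 + 6 b \left(50 + b\right)$ ($h{\left(b \right)} = 9 + 3 \left(b + 50\right) \left(b + b\right) = 9 + 3 \left(50 + b\right) 2 b = 9 + 3 \cdot 2 b \left(50 + b\right) = 9 + 6 b \left(50 + b\right)$)
$p = 9025$ ($p = \left(-95 + 0\right)^{2} = \left(-95\right)^{2} = 9025$)
$h{\left(d \right)} + p = \left(9 + 6 \left(\frac{64}{207}\right)^{2} + 300 \cdot \frac{64}{207}\right) + 9025 = \left(9 + 6 \cdot \frac{4096}{42849} + \frac{6400}{69}\right) + 9025 = \left(9 + \frac{8192}{14283} + \frac{6400}{69}\right) + 9025 = \frac{1461539}{14283} + 9025 = \frac{130365614}{14283}$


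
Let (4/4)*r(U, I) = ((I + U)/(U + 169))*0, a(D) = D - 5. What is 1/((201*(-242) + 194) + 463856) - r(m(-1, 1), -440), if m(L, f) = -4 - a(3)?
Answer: 1/415408 ≈ 2.4073e-6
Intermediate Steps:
a(D) = -5 + D
m(L, f) = -2 (m(L, f) = -4 - (-5 + 3) = -4 - 1*(-2) = -4 + 2 = -2)
r(U, I) = 0 (r(U, I) = ((I + U)/(U + 169))*0 = ((I + U)/(169 + U))*0 = 0)
1/((201*(-242) + 194) + 463856) - r(m(-1, 1), -440) = 1/((201*(-242) + 194) + 463856) - 1*0 = 1/((-48642 + 194) + 463856) + 0 = 1/(-48448 + 463856) + 0 = 1/415408 + 0 = 1/415408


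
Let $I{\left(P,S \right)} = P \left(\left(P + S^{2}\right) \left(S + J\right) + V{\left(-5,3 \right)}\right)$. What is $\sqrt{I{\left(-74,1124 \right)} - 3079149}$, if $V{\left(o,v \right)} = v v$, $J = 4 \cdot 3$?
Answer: $i \sqrt{106201299143} \approx 3.2589 \cdot 10^{5} i$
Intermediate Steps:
$J = 12$
$V{\left(o,v \right)} = v^{2}$
$I{\left(P,S \right)} = P \left(9 + \left(12 + S\right) \left(P + S^{2}\right)\right)$ ($I{\left(P,S \right)} = P \left(\left(P + S^{2}\right) \left(S + 12\right) + 3^{2}\right) = P \left(\left(P + S^{2}\right) \left(12 + S\right) + 9\right) = P \left(\left(12 + S\right) \left(P + S^{2}\right) + 9\right) = P \left(9 + \left(12 + S\right) \left(P + S^{2}\right)\right)$)
$\sqrt{I{\left(-74,1124 \right)} - 3079149} = \sqrt{- 74 \left(9 + 1124^{3} + 12 \left(-74\right) + 12 \cdot 1124^{2} - 83176\right) - 3079149} = \sqrt{- 74 \left(9 + 1420034624 - 888 + 12 \cdot 1263376 - 83176\right) - 3079149} = \sqrt{- 74 \left(9 + 1420034624 - 888 + 15160512 - 83176\right) - 3079149} = \sqrt{\left(-74\right) 1435111081 - 3079149} = \sqrt{-106198219994 - 3079149} = \sqrt{-106201299143} = i \sqrt{106201299143}$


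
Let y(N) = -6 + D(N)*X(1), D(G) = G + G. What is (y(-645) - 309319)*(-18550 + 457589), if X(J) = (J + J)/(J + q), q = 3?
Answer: -136088918830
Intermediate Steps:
X(J) = 2*J/(3 + J) (X(J) = (J + J)/(J + 3) = (2*J)/(3 + J) = 2*J/(3 + J))
D(G) = 2*G
y(N) = -6 + N (y(N) = -6 + (2*N)*(2*1/(3 + 1)) = -6 + (2*N)*(2*1/4) = -6 + (2*N)*(2*1*(¼)) = -6 + (2*N)*(½) = -6 + N)
(y(-645) - 309319)*(-18550 + 457589) = ((-6 - 645) - 309319)*(-18550 + 457589) = (-651 - 309319)*439039 = -309970*439039 = -136088918830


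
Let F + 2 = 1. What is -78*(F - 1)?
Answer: 156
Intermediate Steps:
F = -1 (F = -2 + 1 = -1)
-78*(F - 1) = -78*(-1 - 1) = -78*(-2) = 156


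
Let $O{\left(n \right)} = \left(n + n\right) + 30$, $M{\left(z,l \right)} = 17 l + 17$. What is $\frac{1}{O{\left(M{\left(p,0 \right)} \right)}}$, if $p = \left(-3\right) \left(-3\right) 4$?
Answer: $\frac{1}{64} \approx 0.015625$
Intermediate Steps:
$p = 36$ ($p = 9 \cdot 4 = 36$)
$M{\left(z,l \right)} = 17 + 17 l$
$O{\left(n \right)} = 30 + 2 n$ ($O{\left(n \right)} = 2 n + 30 = 30 + 2 n$)
$\frac{1}{O{\left(M{\left(p,0 \right)} \right)}} = \frac{1}{30 + 2 \left(17 + 17 \cdot 0\right)} = \frac{1}{30 + 2 \left(17 + 0\right)} = \frac{1}{30 + 2 \cdot 17} = \frac{1}{30 + 34} = \frac{1}{64}$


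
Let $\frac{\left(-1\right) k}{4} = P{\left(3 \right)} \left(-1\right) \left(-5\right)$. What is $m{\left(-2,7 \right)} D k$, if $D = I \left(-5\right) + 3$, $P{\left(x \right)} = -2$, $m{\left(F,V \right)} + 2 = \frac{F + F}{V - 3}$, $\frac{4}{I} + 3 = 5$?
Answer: $840$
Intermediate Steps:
$I = 2$ ($I = \frac{4}{-3 + 5} = \frac{4}{2} = 4 \cdot \frac{1}{2} = 2$)
$m{\left(F,V \right)} = -2 + \frac{2 F}{-3 + V}$ ($m{\left(F,V \right)} = -2 + \frac{F + F}{V - 3} = -2 + \frac{2 F}{-3 + V}$)
$D = -7$ ($D = 2 \left(-5\right) + 3 = -10 + 3 = -7$)
$k = 40$ ($k = - 4 \left(-2\right) \left(-1\right) \left(-5\right) = - 4 \cdot 2 \left(-5\right) = \left(-4\right) \left(-10\right) = 40$)
$m{\left(-2,7 \right)} D k = \frac{2 \left(3 - 2 - 7\right)}{-3 + 7} \left(-7\right) 40 = \frac{2 \left(3 - 2 - 7\right)}{4} \left(-7\right) 40 = 2 \cdot \frac{1}{4} \left(-6\right) \left(-7\right) 40 = \left(-3\right) \left(-7\right) 40 = 21 \cdot 40 = 840$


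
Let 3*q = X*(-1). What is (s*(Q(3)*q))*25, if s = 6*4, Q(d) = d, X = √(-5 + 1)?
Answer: -1200*I ≈ -1200.0*I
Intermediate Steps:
X = 2*I (X = √(-4) = 2*I ≈ 2.0*I)
q = -2*I/3 (q = ((2*I)*(-1))/3 = (-2*I)/3 = -2*I/3 ≈ -0.66667*I)
s = 24
(s*(Q(3)*q))*25 = (24*(3*(-2*I/3)))*25 = (24*(-2*I))*25 = -48*I*25 = -1200*I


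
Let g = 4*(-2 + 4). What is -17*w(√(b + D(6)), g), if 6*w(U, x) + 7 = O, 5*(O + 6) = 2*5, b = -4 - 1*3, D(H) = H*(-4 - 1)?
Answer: 187/6 ≈ 31.167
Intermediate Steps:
D(H) = -5*H (D(H) = H*(-5) = -5*H)
b = -7 (b = -4 - 3 = -7)
g = 8 (g = 4*2 = 8)
O = -4 (O = -6 + (2*5)/5 = -6 + (⅕)*10 = -6 + 2 = -4)
w(U, x) = -11/6 (w(U, x) = -7/6 + (⅙)*(-4) = -7/6 - ⅔ = -11/6)
-17*w(√(b + D(6)), g) = -17*(-11/6) = 187/6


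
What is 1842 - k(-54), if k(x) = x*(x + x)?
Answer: -3990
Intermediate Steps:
k(x) = 2*x² (k(x) = x*(2*x) = 2*x²)
1842 - k(-54) = 1842 - 2*(-54)² = 1842 - 2*2916 = 1842 - 1*5832 = 1842 - 5832 = -3990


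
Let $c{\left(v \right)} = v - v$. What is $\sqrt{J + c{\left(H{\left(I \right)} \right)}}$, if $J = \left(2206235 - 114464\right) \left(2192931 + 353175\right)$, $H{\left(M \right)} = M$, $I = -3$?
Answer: $9 \sqrt{65751490046} \approx 2.3078 \cdot 10^{6}$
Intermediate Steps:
$c{\left(v \right)} = 0$
$J = 5325870693726$ ($J = 2091771 \cdot 2546106 = 5325870693726$)
$\sqrt{J + c{\left(H{\left(I \right)} \right)}} = \sqrt{5325870693726 + 0} = \sqrt{5325870693726} = 9 \sqrt{65751490046}$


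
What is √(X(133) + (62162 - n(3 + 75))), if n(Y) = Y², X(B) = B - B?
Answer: √56078 ≈ 236.81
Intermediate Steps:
X(B) = 0
√(X(133) + (62162 - n(3 + 75))) = √(0 + (62162 - (3 + 75)²)) = √(0 + (62162 - 1*78²)) = √(0 + (62162 - 1*6084)) = √(0 + (62162 - 6084)) = √(0 + 56078) = √56078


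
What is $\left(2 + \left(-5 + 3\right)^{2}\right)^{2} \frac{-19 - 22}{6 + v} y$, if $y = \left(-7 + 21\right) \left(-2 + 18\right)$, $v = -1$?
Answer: $- \frac{330624}{5} \approx -66125.0$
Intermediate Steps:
$y = 224$ ($y = 14 \cdot 16 = 224$)
$\left(2 + \left(-5 + 3\right)^{2}\right)^{2} \frac{-19 - 22}{6 + v} y = \left(2 + \left(-5 + 3\right)^{2}\right)^{2} \frac{-19 - 22}{6 - 1} \cdot 224 = \left(2 + \left(-2\right)^{2}\right)^{2} \left(- \frac{41}{5}\right) 224 = \left(2 + 4\right)^{2} \left(\left(-41\right) \frac{1}{5}\right) 224 = 6^{2} \left(- \frac{41}{5}\right) 224 = 36 \left(- \frac{41}{5}\right) 224 = \left(- \frac{1476}{5}\right) 224 = - \frac{330624}{5}$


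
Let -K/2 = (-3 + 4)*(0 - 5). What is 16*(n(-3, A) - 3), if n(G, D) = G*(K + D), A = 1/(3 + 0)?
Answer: -544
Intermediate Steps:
A = ⅓ (A = 1/3 = ⅓ ≈ 0.33333)
K = 10 (K = -2*(-3 + 4)*(0 - 5) = -2*(-5) = 10)
n(G, D) = G*(10 + D)
16*(n(-3, A) - 3) = 16*(-3*(10 + ⅓) - 3) = 16*(-3*31/3 - 3) = 16*(-31 - 3) = 16*(-34) = -544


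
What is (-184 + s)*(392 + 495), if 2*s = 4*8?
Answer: -149016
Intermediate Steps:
s = 16 (s = (4*8)/2 = (½)*32 = 16)
(-184 + s)*(392 + 495) = (-184 + 16)*(392 + 495) = -168*887 = -149016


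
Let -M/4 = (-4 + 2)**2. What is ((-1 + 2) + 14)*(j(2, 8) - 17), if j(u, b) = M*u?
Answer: -735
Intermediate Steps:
M = -16 (M = -4*(-4 + 2)**2 = -4*(-2)**2 = -4*4 = -16)
j(u, b) = -16*u
((-1 + 2) + 14)*(j(2, 8) - 17) = ((-1 + 2) + 14)*(-16*2 - 17) = (1 + 14)*(-32 - 17) = 15*(-49) = -735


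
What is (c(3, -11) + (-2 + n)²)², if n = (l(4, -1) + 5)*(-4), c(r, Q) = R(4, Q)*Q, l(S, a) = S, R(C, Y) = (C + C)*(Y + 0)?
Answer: 5817744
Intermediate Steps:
R(C, Y) = 2*C*Y (R(C, Y) = (2*C)*Y = 2*C*Y)
c(r, Q) = 8*Q² (c(r, Q) = (2*4*Q)*Q = (8*Q)*Q = 8*Q²)
n = -36 (n = (4 + 5)*(-4) = 9*(-4) = -36)
(c(3, -11) + (-2 + n)²)² = (8*(-11)² + (-2 - 36)²)² = (8*121 + (-38)²)² = (968 + 1444)² = 2412² = 5817744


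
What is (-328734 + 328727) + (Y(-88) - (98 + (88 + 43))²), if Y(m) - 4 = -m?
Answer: -52356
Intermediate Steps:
Y(m) = 4 - m
(-328734 + 328727) + (Y(-88) - (98 + (88 + 43))²) = (-328734 + 328727) + ((4 - 1*(-88)) - (98 + (88 + 43))²) = -7 + ((4 + 88) - (98 + 131)²) = -7 + (92 - 1*229²) = -7 + (92 - 1*52441) = -7 + (92 - 52441) = -7 - 52349 = -52356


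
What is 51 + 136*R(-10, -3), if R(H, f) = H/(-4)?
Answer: 391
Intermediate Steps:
R(H, f) = -H/4 (R(H, f) = H*(-1/4) = -H/4)
51 + 136*R(-10, -3) = 51 + 136*(-1/4*(-10)) = 51 + 136*(5/2) = 51 + 340 = 391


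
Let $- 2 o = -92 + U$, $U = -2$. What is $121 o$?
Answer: $5687$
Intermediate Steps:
$o = 47$ ($o = - \frac{-92 - 2}{2} = \left(- \frac{1}{2}\right) \left(-94\right) = 47$)
$121 o = 121 \cdot 47 = 5687$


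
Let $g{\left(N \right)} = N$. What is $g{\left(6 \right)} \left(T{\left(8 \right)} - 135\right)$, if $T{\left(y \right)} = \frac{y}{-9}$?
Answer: $- \frac{2446}{3} \approx -815.33$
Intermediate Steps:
$T{\left(y \right)} = - \frac{y}{9}$ ($T{\left(y \right)} = y \left(- \frac{1}{9}\right) = - \frac{y}{9}$)
$g{\left(6 \right)} \left(T{\left(8 \right)} - 135\right) = 6 \left(\left(- \frac{1}{9}\right) 8 - 135\right) = 6 \left(- \frac{8}{9} - 135\right) = 6 \left(- \frac{1223}{9}\right) = - \frac{2446}{3}$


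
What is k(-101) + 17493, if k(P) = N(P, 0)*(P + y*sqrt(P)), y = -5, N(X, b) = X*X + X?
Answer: -1002607 - 50500*I*sqrt(101) ≈ -1.0026e+6 - 5.0752e+5*I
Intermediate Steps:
N(X, b) = X + X**2 (N(X, b) = X**2 + X = X + X**2)
k(P) = P*(1 + P)*(P - 5*sqrt(P)) (k(P) = (P*(1 + P))*(P - 5*sqrt(P)) = P*(1 + P)*(P - 5*sqrt(P)))
k(-101) + 17493 = -1*(-101)*(1 - 101)*(-1*(-101) + 5*sqrt(-101)) + 17493 = -1*(-101)*(-100)*(101 + 5*(I*sqrt(101))) + 17493 = -1*(-101)*(-100)*(101 + 5*I*sqrt(101)) + 17493 = (-1020100 - 50500*I*sqrt(101)) + 17493 = -1002607 - 50500*I*sqrt(101)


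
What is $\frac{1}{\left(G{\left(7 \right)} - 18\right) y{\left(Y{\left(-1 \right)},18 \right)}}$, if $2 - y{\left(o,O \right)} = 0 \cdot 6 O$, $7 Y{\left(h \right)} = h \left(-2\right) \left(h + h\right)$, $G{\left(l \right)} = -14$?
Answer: $- \frac{1}{64} \approx -0.015625$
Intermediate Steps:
$Y{\left(h \right)} = - \frac{4 h^{2}}{7}$ ($Y{\left(h \right)} = \frac{h \left(-2\right) \left(h + h\right)}{7} = \frac{- 2 h 2 h}{7} = \frac{\left(-4\right) h^{2}}{7} = - \frac{4 h^{2}}{7}$)
$y{\left(o,O \right)} = 2$ ($y{\left(o,O \right)} = 2 - 0 \cdot 6 O = 2 - 0 O = 2 - 0 = 2 + 0 = 2$)
$\frac{1}{\left(G{\left(7 \right)} - 18\right) y{\left(Y{\left(-1 \right)},18 \right)}} = \frac{1}{\left(-14 - 18\right) 2} = \frac{1}{\left(-32\right) 2} = \frac{1}{-64} = - \frac{1}{64}$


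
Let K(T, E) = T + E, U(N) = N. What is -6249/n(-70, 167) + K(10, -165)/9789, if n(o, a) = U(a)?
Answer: -61197346/1634763 ≈ -37.435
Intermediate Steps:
K(T, E) = E + T
n(o, a) = a
-6249/n(-70, 167) + K(10, -165)/9789 = -6249/167 + (-165 + 10)/9789 = -6249*1/167 - 155*1/9789 = -6249/167 - 155/9789 = -61197346/1634763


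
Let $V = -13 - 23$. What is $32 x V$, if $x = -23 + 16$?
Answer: $8064$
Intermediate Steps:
$V = -36$ ($V = -13 - 23 = -36$)
$x = -7$
$32 x V = 32 \left(-7\right) \left(-36\right) = \left(-224\right) \left(-36\right) = 8064$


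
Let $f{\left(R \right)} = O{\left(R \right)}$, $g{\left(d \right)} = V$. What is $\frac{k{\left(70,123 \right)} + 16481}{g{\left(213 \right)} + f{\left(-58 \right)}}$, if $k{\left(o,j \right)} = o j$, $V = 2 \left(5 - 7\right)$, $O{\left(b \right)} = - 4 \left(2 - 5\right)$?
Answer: $\frac{25091}{8} \approx 3136.4$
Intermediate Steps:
$O{\left(b \right)} = 12$ ($O{\left(b \right)} = \left(-4\right) \left(-3\right) = 12$)
$V = -4$ ($V = 2 \left(5 - 7\right) = 2 \left(-2\right) = -4$)
$g{\left(d \right)} = -4$
$f{\left(R \right)} = 12$
$k{\left(o,j \right)} = j o$
$\frac{k{\left(70,123 \right)} + 16481}{g{\left(213 \right)} + f{\left(-58 \right)}} = \frac{123 \cdot 70 + 16481}{-4 + 12} = \frac{8610 + 16481}{8} = 25091 \cdot \frac{1}{8} = \frac{25091}{8}$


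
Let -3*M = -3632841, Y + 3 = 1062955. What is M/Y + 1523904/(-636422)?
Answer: -424581746487/338243018872 ≈ -1.2553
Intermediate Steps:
Y = 1062952 (Y = -3 + 1062955 = 1062952)
M = 1210947 (M = -1/3*(-3632841) = 1210947)
M/Y + 1523904/(-636422) = 1210947/1062952 + 1523904/(-636422) = 1210947*(1/1062952) + 1523904*(-1/636422) = 1210947/1062952 - 761952/318211 = -424581746487/338243018872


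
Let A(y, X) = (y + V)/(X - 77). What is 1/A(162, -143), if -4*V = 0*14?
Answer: -110/81 ≈ -1.3580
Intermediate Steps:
V = 0 (V = -0*14 = -¼*0 = 0)
A(y, X) = y/(-77 + X) (A(y, X) = (y + 0)/(X - 77) = y/(-77 + X))
1/A(162, -143) = 1/(162/(-77 - 143)) = 1/(162/(-220)) = 1/(162*(-1/220)) = 1/(-81/110) = -110/81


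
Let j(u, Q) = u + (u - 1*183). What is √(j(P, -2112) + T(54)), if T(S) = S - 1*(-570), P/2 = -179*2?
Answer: I*√991 ≈ 31.48*I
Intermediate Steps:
P = -716 (P = 2*(-179*2) = 2*(-358) = -716)
j(u, Q) = -183 + 2*u (j(u, Q) = u + (u - 183) = u + (-183 + u) = -183 + 2*u)
T(S) = 570 + S (T(S) = S + 570 = 570 + S)
√(j(P, -2112) + T(54)) = √((-183 + 2*(-716)) + (570 + 54)) = √((-183 - 1432) + 624) = √(-1615 + 624) = √(-991) = I*√991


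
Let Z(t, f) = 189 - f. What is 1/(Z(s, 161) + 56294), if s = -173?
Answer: 1/56322 ≈ 1.7755e-5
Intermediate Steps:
1/(Z(s, 161) + 56294) = 1/((189 - 1*161) + 56294) = 1/((189 - 161) + 56294) = 1/(28 + 56294) = 1/56322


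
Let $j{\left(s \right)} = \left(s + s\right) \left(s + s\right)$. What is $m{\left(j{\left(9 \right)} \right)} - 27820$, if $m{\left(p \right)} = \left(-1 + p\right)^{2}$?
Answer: $76509$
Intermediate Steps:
$j{\left(s \right)} = 4 s^{2}$ ($j{\left(s \right)} = 2 s 2 s = 4 s^{2}$)
$m{\left(j{\left(9 \right)} \right)} - 27820 = \left(-1 + 4 \cdot 9^{2}\right)^{2} - 27820 = \left(-1 + 4 \cdot 81\right)^{2} - 27820 = \left(-1 + 324\right)^{2} - 27820 = 323^{2} - 27820 = 104329 - 27820 = 76509$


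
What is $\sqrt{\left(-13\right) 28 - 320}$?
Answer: $6 i \sqrt{19} \approx 26.153 i$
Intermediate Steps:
$\sqrt{\left(-13\right) 28 - 320} = \sqrt{-364 - 320} = \sqrt{-684} = 6 i \sqrt{19}$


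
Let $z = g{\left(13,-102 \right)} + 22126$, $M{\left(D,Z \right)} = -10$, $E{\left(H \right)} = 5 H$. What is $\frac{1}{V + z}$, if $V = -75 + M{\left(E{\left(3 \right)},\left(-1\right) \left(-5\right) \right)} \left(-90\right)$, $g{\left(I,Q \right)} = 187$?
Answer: $\frac{1}{23138} \approx 4.3219 \cdot 10^{-5}$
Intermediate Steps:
$V = 825$ ($V = -75 - -900 = -75 + 900 = 825$)
$z = 22313$ ($z = 187 + 22126 = 22313$)
$\frac{1}{V + z} = \frac{1}{825 + 22313} = \frac{1}{23138}$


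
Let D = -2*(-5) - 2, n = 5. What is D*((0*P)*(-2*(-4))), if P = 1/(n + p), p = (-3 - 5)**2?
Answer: 0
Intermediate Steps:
p = 64 (p = (-8)**2 = 64)
P = 1/69 (P = 1/(5 + 64) = 1/69 ≈ 0.014493)
D = 8 (D = 10 - 2 = 8)
D*((0*P)*(-2*(-4))) = 8*((0*(1/69))*(-2*(-4))) = 8*(0*8) = 8*0 = 0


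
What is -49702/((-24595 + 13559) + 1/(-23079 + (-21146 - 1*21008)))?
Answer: 3242210566/719911389 ≈ 4.5036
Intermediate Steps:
-49702/((-24595 + 13559) + 1/(-23079 + (-21146 - 1*21008))) = -49702/(-11036 + 1/(-23079 + (-21146 - 21008))) = -49702/(-11036 + 1/(-23079 - 42154)) = -49702/(-11036 + 1/(-65233)) = -49702/(-11036 - 1/65233) = -49702/(-719911389/65233) = -49702*(-65233/719911389) = 3242210566/719911389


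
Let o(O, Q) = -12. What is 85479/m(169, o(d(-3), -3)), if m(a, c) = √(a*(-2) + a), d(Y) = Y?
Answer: -85479*I/13 ≈ -6575.3*I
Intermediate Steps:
m(a, c) = √(-a) (m(a, c) = √(-2*a + a) = √(-a))
85479/m(169, o(d(-3), -3)) = 85479/(√(-1*169)) = 85479/(√(-169)) = 85479/((13*I)) = 85479*(-I/13) = -85479*I/13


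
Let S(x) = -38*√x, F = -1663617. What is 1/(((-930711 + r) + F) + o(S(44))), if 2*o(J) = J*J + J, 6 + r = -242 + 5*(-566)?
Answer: -1282819/3291249165580 + 19*√11/3291249165580 ≈ -3.8975e-7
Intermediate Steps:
r = -3078 (r = -6 + (-242 + 5*(-566)) = -6 + (-242 - 2830) = -6 - 3072 = -3078)
o(J) = J/2 + J²/2 (o(J) = (J*J + J)/2 = (J² + J)/2 = (J + J²)/2 = J/2 + J²/2)
1/(((-930711 + r) + F) + o(S(44))) = 1/(((-930711 - 3078) - 1663617) + (-76*√11)*(1 - 76*√11)/2) = 1/((-933789 - 1663617) + (-76*√11)*(1 - 76*√11)/2) = 1/(-2597406 + (-76*√11)*(1 - 76*√11)/2) = 1/(-2597406 - 38*√11*(1 - 76*√11))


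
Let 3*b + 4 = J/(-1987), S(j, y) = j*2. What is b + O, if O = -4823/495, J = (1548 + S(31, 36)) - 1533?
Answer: -10907426/983565 ≈ -11.090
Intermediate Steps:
S(j, y) = 2*j
J = 77 (J = (1548 + 2*31) - 1533 = (1548 + 62) - 1533 = 1610 - 1533 = 77)
b = -2675/1987 (b = -4/3 + (77/(-1987))/3 = -4/3 + (77*(-1/1987))/3 = -4/3 + (⅓)*(-77/1987) = -4/3 - 77/5961 = -2675/1987 ≈ -1.3463)
O = -4823/495 (O = -4823*1/495 = -4823/495 ≈ -9.7434)
b + O = -2675/1987 - 4823/495 = -10907426/983565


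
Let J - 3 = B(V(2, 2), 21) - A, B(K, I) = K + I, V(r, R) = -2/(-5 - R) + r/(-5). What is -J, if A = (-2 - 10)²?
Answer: 4204/35 ≈ 120.11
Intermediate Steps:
V(r, R) = -2/(-5 - R) - r/5 (V(r, R) = -2/(-5 - R) + r*(-⅕) = -2/(-5 - R) - r/5)
B(K, I) = I + K
A = 144 (A = (-12)² = 144)
J = -4204/35 (J = 3 + ((21 + (2 - 1*2 - ⅕*2*2)/(5 + 2)) - 1*144) = 3 + ((21 + (2 - 2 - ⅘)/7) - 144) = 3 + ((21 + (⅐)*(-⅘)) - 144) = 3 + ((21 - 4/35) - 144) = 3 + (731/35 - 144) = 3 - 4309/35 = -4204/35 ≈ -120.11)
-J = -1*(-4204/35) = 4204/35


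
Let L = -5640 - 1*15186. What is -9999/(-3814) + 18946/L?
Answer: 67989565/39715182 ≈ 1.7119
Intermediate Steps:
L = -20826 (L = -5640 - 15186 = -20826)
-9999/(-3814) + 18946/L = -9999/(-3814) + 18946/(-20826) = -9999*(-1/3814) + 18946*(-1/20826) = 9999/3814 - 9473/10413 = 67989565/39715182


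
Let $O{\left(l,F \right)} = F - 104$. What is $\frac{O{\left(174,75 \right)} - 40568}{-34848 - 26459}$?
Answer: $\frac{40597}{61307} \approx 0.66219$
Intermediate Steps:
$O{\left(l,F \right)} = -104 + F$ ($O{\left(l,F \right)} = F - 104 = -104 + F$)
$\frac{O{\left(174,75 \right)} - 40568}{-34848 - 26459} = \frac{\left(-104 + 75\right) - 40568}{-34848 - 26459} = \frac{-29 - 40568}{-61307} = \left(-40597\right) \left(- \frac{1}{61307}\right) = \frac{40597}{61307}$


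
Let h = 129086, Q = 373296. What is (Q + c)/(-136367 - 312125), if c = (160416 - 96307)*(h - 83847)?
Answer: -2900600347/448492 ≈ -6467.5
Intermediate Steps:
c = 2900227051 (c = (160416 - 96307)*(129086 - 83847) = 64109*45239 = 2900227051)
(Q + c)/(-136367 - 312125) = (373296 + 2900227051)/(-136367 - 312125) = 2900600347/(-448492) = 2900600347*(-1/448492) = -2900600347/448492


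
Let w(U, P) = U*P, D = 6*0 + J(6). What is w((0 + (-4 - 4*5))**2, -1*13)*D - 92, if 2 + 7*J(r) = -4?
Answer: 44284/7 ≈ 6326.3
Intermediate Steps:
J(r) = -6/7 (J(r) = -2/7 + (1/7)*(-4) = -2/7 - 4/7 = -6/7)
D = -6/7 (D = 6*0 - 6/7 = 0 - 6/7 = -6/7 ≈ -0.85714)
w(U, P) = P*U
w((0 + (-4 - 4*5))**2, -1*13)*D - 92 = ((-1*13)*(0 + (-4 - 4*5))**2)*(-6/7) - 92 = -13*(0 + (-4 - 20))**2*(-6/7) - 92 = -13*(0 - 24)**2*(-6/7) - 92 = -13*(-24)**2*(-6/7) - 92 = -13*576*(-6/7) - 92 = -7488*(-6/7) - 92 = 44928/7 - 92 = 44284/7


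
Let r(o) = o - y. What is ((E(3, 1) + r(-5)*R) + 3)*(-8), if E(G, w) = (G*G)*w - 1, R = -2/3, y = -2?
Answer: -104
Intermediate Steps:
r(o) = 2 + o (r(o) = o - 1*(-2) = o + 2 = 2 + o)
R = -⅔ (R = -2*⅓ = -⅔ ≈ -0.66667)
E(G, w) = -1 + w*G² (E(G, w) = G²*w - 1 = w*G² - 1 = -1 + w*G²)
((E(3, 1) + r(-5)*R) + 3)*(-8) = (((-1 + 1*3²) + (2 - 5)*(-⅔)) + 3)*(-8) = (((-1 + 1*9) - 3*(-⅔)) + 3)*(-8) = (((-1 + 9) + 2) + 3)*(-8) = ((8 + 2) + 3)*(-8) = (10 + 3)*(-8) = 13*(-8) = -104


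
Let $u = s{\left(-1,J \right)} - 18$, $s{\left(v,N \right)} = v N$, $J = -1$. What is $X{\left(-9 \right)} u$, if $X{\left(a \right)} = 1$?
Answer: $-17$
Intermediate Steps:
$s{\left(v,N \right)} = N v$
$u = -17$ ($u = \left(-1\right) \left(-1\right) - 18 = 1 - 18 = -17$)
$X{\left(-9 \right)} u = 1 \left(-17\right) = -17$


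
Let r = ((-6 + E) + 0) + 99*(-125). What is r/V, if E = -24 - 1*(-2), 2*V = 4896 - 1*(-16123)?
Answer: -24806/21019 ≈ -1.1802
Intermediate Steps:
V = 21019/2 (V = (4896 - 1*(-16123))/2 = (4896 + 16123)/2 = (1/2)*21019 = 21019/2 ≈ 10510.)
E = -22 (E = -24 + 2 = -22)
r = -12403 (r = ((-6 - 22) + 0) + 99*(-125) = (-28 + 0) - 12375 = -28 - 12375 = -12403)
r/V = -12403/21019/2 = -12403*2/21019 = -24806/21019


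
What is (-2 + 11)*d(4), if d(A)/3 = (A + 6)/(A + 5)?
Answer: 30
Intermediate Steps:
d(A) = 3*(6 + A)/(5 + A) (d(A) = 3*((A + 6)/(A + 5)) = 3*((6 + A)/(5 + A)) = 3*(6 + A)/(5 + A))
(-2 + 11)*d(4) = (-2 + 11)*(3*(6 + 4)/(5 + 4)) = 9*(3*10/9) = 9*(3*(⅑)*10) = 9*(10/3) = 30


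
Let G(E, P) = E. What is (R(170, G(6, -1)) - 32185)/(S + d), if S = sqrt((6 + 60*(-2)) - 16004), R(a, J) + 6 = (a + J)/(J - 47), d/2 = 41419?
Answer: -54673369933/140674082421 + 1320007*I*sqrt(16118)/281348164842 ≈ -0.38865 + 0.00059565*I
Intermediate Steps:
d = 82838 (d = 2*41419 = 82838)
R(a, J) = -6 + (J + a)/(-47 + J) (R(a, J) = -6 + (a + J)/(J - 47) = -6 + (J + a)/(-47 + J))
S = I*sqrt(16118) (S = sqrt((6 - 120) - 16004) = sqrt(-114 - 16004) = sqrt(-16118) = I*sqrt(16118) ≈ 126.96*I)
(R(170, G(6, -1)) - 32185)/(S + d) = ((282 + 170 - 5*6)/(-47 + 6) - 32185)/(I*sqrt(16118) + 82838) = ((282 + 170 - 30)/(-41) - 32185)/(82838 + I*sqrt(16118)) = (-1/41*422 - 32185)/(82838 + I*sqrt(16118)) = (-422/41 - 32185)/(82838 + I*sqrt(16118)) = -1320007/(41*(82838 + I*sqrt(16118)))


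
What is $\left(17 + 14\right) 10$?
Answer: $310$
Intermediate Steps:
$\left(17 + 14\right) 10 = 31 \cdot 10 = 310$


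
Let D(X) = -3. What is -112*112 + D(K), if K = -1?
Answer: -12547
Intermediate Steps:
-112*112 + D(K) = -112*112 - 3 = -12544 - 3 = -12547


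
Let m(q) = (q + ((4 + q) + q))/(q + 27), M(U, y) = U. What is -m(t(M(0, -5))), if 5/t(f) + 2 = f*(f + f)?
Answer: ⅐ ≈ 0.14286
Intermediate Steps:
t(f) = 5/(-2 + 2*f²) (t(f) = 5/(-2 + f*(f + f)) = 5/(-2 + f*(2*f)) = 5/(-2 + 2*f²))
m(q) = (4 + 3*q)/(27 + q) (m(q) = (q + (4 + 2*q))/(27 + q) = (4 + 3*q)/(27 + q))
-m(t(M(0, -5))) = -(4 + 3*(5/(2*(-1 + 0²))))/(27 + 5/(2*(-1 + 0²))) = -(4 + 3*(5/(2*(-1 + 0))))/(27 + 5/(2*(-1 + 0))) = -(4 + 3*((5/2)/(-1)))/(27 + (5/2)/(-1)) = -(4 + 3*((5/2)*(-1)))/(27 + (5/2)*(-1)) = -(4 + 3*(-5/2))/(27 - 5/2) = -(4 - 15/2)/49/2 = -2*(-7)/(49*2) = -1*(-⅐) = ⅐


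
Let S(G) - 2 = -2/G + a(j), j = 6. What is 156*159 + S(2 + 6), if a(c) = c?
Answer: 99247/4 ≈ 24812.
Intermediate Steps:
S(G) = 8 - 2/G (S(G) = 2 + (-2/G + 6) = 2 + (6 - 2/G) = 8 - 2/G)
156*159 + S(2 + 6) = 156*159 + (8 - 2/(2 + 6)) = 24804 + (8 - 2/8) = 24804 + (8 - 2*⅛) = 24804 + (8 - ¼) = 24804 + 31/4 = 99247/4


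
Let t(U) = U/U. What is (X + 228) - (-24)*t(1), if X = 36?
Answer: 288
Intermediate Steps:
t(U) = 1
(X + 228) - (-24)*t(1) = (36 + 228) - (-24) = 264 - 1*(-24) = 264 + 24 = 288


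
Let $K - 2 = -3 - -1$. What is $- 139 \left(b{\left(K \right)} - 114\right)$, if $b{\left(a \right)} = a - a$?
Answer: $15846$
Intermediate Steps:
$K = 0$ ($K = 2 - 2 = 0$)
$b{\left(a \right)} = 0$
$- 139 \left(b{\left(K \right)} - 114\right) = - 139 \left(0 - 114\right) = \left(-139\right) \left(-114\right) = 15846$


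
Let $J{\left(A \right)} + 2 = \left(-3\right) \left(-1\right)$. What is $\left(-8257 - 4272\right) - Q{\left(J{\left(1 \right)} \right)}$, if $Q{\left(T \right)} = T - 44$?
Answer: $-12486$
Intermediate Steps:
$J{\left(A \right)} = 1$ ($J{\left(A \right)} = -2 - -3 = -2 + 3 = 1$)
$Q{\left(T \right)} = -44 + T$
$\left(-8257 - 4272\right) - Q{\left(J{\left(1 \right)} \right)} = \left(-8257 - 4272\right) - \left(-44 + 1\right) = \left(-8257 - 4272\right) - -43 = -12529 + 43 = -12486$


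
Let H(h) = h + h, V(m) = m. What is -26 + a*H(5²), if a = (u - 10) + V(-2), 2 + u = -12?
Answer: -1326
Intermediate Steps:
u = -14 (u = -2 - 12 = -14)
H(h) = 2*h
a = -26 (a = (-14 - 10) - 2 = -24 - 2 = -26)
-26 + a*H(5²) = -26 - 52*5² = -26 - 52*25 = -26 - 26*50 = -26 - 1300 = -1326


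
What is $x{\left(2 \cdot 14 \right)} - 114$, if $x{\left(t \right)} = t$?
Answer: $-86$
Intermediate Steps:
$x{\left(2 \cdot 14 \right)} - 114 = 2 \cdot 14 - 114 = 28 - 114 = -86$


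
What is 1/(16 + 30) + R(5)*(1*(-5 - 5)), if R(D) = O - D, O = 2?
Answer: 1381/46 ≈ 30.022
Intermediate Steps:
R(D) = 2 - D
1/(16 + 30) + R(5)*(1*(-5 - 5)) = 1/(16 + 30) + (2 - 1*5)*(1*(-5 - 5)) = 1/46 + (2 - 5)*(1*(-10)) = 1/46 - 3*(-10) = 1/46 + 30 = 1381/46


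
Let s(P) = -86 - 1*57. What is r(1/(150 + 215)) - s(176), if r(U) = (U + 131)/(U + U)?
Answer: 24051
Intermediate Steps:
s(P) = -143 (s(P) = -86 - 57 = -143)
r(U) = (131 + U)/(2*U) (r(U) = (131 + U)/((2*U)) = (131 + U)*(1/(2*U)) = (131 + U)/(2*U))
r(1/(150 + 215)) - s(176) = (131 + 1/(150 + 215))/(2*(1/(150 + 215))) - 1*(-143) = (131 + 1/365)/(2*(1/365)) + 143 = (1/2)*365*(47816/365) + 143 = 23908 + 143 = 24051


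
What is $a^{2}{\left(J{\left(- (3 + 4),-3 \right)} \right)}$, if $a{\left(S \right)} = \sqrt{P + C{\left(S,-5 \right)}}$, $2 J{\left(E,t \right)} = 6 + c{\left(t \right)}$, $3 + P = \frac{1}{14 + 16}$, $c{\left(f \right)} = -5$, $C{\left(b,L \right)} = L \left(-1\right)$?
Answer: $\frac{61}{30} \approx 2.0333$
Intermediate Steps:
$C{\left(b,L \right)} = - L$
$P = - \frac{89}{30}$ ($P = -3 + \frac{1}{14 + 16} = -3 + \frac{1}{30} = - \frac{89}{30} \approx -2.9667$)
$J{\left(E,t \right)} = \frac{1}{2}$ ($J{\left(E,t \right)} = \frac{6 - 5}{2} = \frac{1}{2} \cdot 1 = \frac{1}{2}$)
$a{\left(S \right)} = \frac{\sqrt{1830}}{30}$ ($a{\left(S \right)} = \sqrt{- \frac{89}{30} - -5} = \sqrt{- \frac{89}{30} + 5} = \sqrt{\frac{61}{30}} = \frac{\sqrt{1830}}{30}$)
$a^{2}{\left(J{\left(- (3 + 4),-3 \right)} \right)} = \left(\frac{\sqrt{1830}}{30}\right)^{2} = \frac{61}{30}$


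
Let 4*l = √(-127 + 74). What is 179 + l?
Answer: 179 + I*√53/4 ≈ 179.0 + 1.82*I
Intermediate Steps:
l = I*√53/4 (l = √(-127 + 74)/4 = √(-53)/4 = (I*√53)/4 = I*√53/4 ≈ 1.82*I)
179 + l = 179 + I*√53/4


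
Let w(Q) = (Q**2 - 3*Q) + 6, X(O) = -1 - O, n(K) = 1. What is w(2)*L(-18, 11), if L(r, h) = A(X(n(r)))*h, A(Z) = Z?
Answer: -88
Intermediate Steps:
w(Q) = 6 + Q**2 - 3*Q
L(r, h) = -2*h (L(r, h) = (-1 - 1*1)*h = (-1 - 1)*h = -2*h)
w(2)*L(-18, 11) = (6 + 2**2 - 3*2)*(-2*11) = (6 + 4 - 6)*(-22) = 4*(-22) = -88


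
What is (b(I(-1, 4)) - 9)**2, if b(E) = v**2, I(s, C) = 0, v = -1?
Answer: 64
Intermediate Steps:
b(E) = 1 (b(E) = (-1)**2 = 1)
(b(I(-1, 4)) - 9)**2 = (1 - 9)**2 = (-8)**2 = 64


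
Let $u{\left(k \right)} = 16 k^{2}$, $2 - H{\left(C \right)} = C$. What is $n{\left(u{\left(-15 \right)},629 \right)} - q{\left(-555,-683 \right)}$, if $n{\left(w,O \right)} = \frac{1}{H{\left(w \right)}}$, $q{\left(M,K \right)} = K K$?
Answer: $- \frac{1678427423}{3598} \approx -4.6649 \cdot 10^{5}$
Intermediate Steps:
$H{\left(C \right)} = 2 - C$
$q{\left(M,K \right)} = K^{2}$
$n{\left(w,O \right)} = \frac{1}{2 - w}$
$n{\left(u{\left(-15 \right)},629 \right)} - q{\left(-555,-683 \right)} = - \frac{1}{-2 + 16 \left(-15\right)^{2}} - \left(-683\right)^{2} = - \frac{1}{-2 + 16 \cdot 225} - 466489 = - \frac{1}{-2 + 3600} - 466489 = - \frac{1}{3598} - 466489 = - \frac{1678427423}{3598}$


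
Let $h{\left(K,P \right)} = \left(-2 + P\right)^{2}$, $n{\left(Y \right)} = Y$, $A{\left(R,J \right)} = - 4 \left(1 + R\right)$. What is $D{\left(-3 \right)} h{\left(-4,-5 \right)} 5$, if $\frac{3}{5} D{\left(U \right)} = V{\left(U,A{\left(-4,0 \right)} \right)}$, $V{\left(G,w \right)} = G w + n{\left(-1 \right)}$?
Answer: $- \frac{45325}{3} \approx -15108.0$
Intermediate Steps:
$A{\left(R,J \right)} = -4 - 4 R$
$V{\left(G,w \right)} = -1 + G w$ ($V{\left(G,w \right)} = G w - 1 = -1 + G w$)
$D{\left(U \right)} = - \frac{5}{3} + 20 U$ ($D{\left(U \right)} = \frac{5 \left(-1 + U \left(-4 - -16\right)\right)}{3} = \frac{5 \left(-1 + U \left(-4 + 16\right)\right)}{3} = \frac{5 \left(-1 + U 12\right)}{3} = \frac{5 \left(-1 + 12 U\right)}{3} = - \frac{5}{3} + 20 U$)
$D{\left(-3 \right)} h{\left(-4,-5 \right)} 5 = \left(- \frac{5}{3} + 20 \left(-3\right)\right) \left(-2 - 5\right)^{2} \cdot 5 = \left(- \frac{5}{3} - 60\right) \left(-7\right)^{2} \cdot 5 = \left(- \frac{185}{3}\right) 49 \cdot 5 = \left(- \frac{9065}{3}\right) 5 = - \frac{45325}{3}$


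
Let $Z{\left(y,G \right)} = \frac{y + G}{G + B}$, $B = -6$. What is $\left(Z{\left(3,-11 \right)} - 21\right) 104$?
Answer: $- \frac{36296}{17} \approx -2135.1$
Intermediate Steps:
$Z{\left(y,G \right)} = \frac{G + y}{-6 + G}$ ($Z{\left(y,G \right)} = \frac{y + G}{G - 6} = \frac{G + y}{-6 + G}$)
$\left(Z{\left(3,-11 \right)} - 21\right) 104 = \left(\frac{-11 + 3}{-6 - 11} - 21\right) 104 = \left(\frac{1}{-17} \left(-8\right) - 21\right) 104 = \left(\left(- \frac{1}{17}\right) \left(-8\right) - 21\right) 104 = \left(\frac{8}{17} - 21\right) 104 = \left(- \frac{349}{17}\right) 104 = - \frac{36296}{17}$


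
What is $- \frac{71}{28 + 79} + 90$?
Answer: $\frac{9559}{107} \approx 89.336$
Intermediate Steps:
$- \frac{71}{28 + 79} + 90 = - \frac{71}{107} + 90 = \frac{9559}{107}$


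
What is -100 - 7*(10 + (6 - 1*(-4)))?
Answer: -240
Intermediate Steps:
-100 - 7*(10 + (6 - 1*(-4))) = -100 - 7*(10 + (6 + 4)) = -100 - 7*(10 + 10) = -100 - 7*20 = -100 - 1*140 = -100 - 140 = -240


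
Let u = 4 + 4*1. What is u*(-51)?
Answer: -408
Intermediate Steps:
u = 8 (u = 4 + 4 = 8)
u*(-51) = 8*(-51) = -408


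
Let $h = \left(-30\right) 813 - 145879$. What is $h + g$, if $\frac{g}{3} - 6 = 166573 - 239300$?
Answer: $-388432$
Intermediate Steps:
$g = -218163$ ($g = 18 + 3 \left(166573 - 239300\right) = 18 + 3 \left(-72727\right) = 18 - 218181 = -218163$)
$h = -170269$ ($h = -24390 - 145879 = -170269$)
$h + g = -170269 - 218163 = -388432$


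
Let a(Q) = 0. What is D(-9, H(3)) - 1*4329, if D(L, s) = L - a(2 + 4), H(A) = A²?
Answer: -4338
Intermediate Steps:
D(L, s) = L (D(L, s) = L - 1*0 = L + 0 = L)
D(-9, H(3)) - 1*4329 = -9 - 1*4329 = -9 - 4329 = -4338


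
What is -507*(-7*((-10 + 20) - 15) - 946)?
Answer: 461877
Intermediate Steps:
-507*(-7*((-10 + 20) - 15) - 946) = -507*(-7*(10 - 15) - 946) = -507*(-7*(-5) - 946) = -507*(35 - 946) = -507*(-911) = 461877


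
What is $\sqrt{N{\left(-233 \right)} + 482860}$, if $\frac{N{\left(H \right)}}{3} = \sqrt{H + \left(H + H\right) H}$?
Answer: $\sqrt{482860 + 3 \sqrt{108345}} \approx 695.59$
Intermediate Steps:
$N{\left(H \right)} = 3 \sqrt{H + 2 H^{2}}$ ($N{\left(H \right)} = 3 \sqrt{H + \left(H + H\right) H} = 3 \sqrt{H + 2 H H} = 3 \sqrt{H + 2 H^{2}}$)
$\sqrt{N{\left(-233 \right)} + 482860} = \sqrt{3 \sqrt{- 233 \left(1 + 2 \left(-233\right)\right)} + 482860} = \sqrt{3 \sqrt{- 233 \left(1 - 466\right)} + 482860} = \sqrt{3 \sqrt{\left(-233\right) \left(-465\right)} + 482860} = \sqrt{3 \sqrt{108345} + 482860} = \sqrt{482860 + 3 \sqrt{108345}}$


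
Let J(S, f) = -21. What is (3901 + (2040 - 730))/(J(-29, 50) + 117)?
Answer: 1737/32 ≈ 54.281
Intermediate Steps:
(3901 + (2040 - 730))/(J(-29, 50) + 117) = (3901 + (2040 - 730))/(-21 + 117) = (3901 + 1310)/96 = 5211*(1/96) = 1737/32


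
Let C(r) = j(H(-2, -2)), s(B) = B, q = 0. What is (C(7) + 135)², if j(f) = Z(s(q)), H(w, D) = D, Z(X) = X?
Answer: 18225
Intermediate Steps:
j(f) = 0
C(r) = 0
(C(7) + 135)² = (0 + 135)² = 135² = 18225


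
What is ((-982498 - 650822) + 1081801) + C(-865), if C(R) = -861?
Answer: -552380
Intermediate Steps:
((-982498 - 650822) + 1081801) + C(-865) = ((-982498 - 650822) + 1081801) - 861 = (-1633320 + 1081801) - 861 = -551519 - 861 = -552380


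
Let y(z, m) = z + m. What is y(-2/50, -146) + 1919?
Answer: 44324/25 ≈ 1773.0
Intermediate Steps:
y(z, m) = m + z
y(-2/50, -146) + 1919 = (-146 - 2/50) + 1919 = (-146 - 2*1/50) + 1919 = (-146 - 1/25) + 1919 = -3651/25 + 1919 = 44324/25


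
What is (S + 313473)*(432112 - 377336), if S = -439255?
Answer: -6889834832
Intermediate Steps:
(S + 313473)*(432112 - 377336) = (-439255 + 313473)*(432112 - 377336) = -125782*54776 = -6889834832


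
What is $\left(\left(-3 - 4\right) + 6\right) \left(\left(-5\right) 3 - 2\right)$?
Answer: $17$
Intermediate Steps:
$\left(\left(-3 - 4\right) + 6\right) \left(\left(-5\right) 3 - 2\right) = \left(-7 + 6\right) \left(-15 - 2\right) = \left(-1\right) \left(-17\right) = 17$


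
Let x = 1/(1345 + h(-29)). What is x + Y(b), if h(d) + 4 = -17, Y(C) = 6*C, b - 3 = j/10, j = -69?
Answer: -154903/6620 ≈ -23.399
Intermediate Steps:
b = -39/10 (b = 3 - 69/10 = -39/10 ≈ -3.9000)
h(d) = -21 (h(d) = -4 - 17 = -21)
x = 1/1324 (x = 1/(1345 - 21) = 1/1324 ≈ 0.00075529)
x + Y(b) = 1/1324 + 6*(-39/10) = 1/1324 - 117/5 = -154903/6620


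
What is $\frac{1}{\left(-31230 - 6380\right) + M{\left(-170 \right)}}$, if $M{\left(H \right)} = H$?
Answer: $- \frac{1}{37780} \approx -2.6469 \cdot 10^{-5}$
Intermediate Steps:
$\frac{1}{\left(-31230 - 6380\right) + M{\left(-170 \right)}} = \frac{1}{\left(-31230 - 6380\right) - 170} = \frac{1}{-37610 - 170} = \frac{1}{-37780} = - \frac{1}{37780}$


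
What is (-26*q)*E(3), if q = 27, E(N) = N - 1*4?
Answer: 702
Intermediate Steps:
E(N) = -4 + N (E(N) = N - 4 = -4 + N)
(-26*q)*E(3) = (-26*27)*(-4 + 3) = -702*(-1) = 702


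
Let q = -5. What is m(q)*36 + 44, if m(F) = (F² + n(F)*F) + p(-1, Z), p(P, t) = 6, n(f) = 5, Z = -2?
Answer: 260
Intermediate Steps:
m(F) = 6 + F² + 5*F (m(F) = (F² + 5*F) + 6 = 6 + F² + 5*F)
m(q)*36 + 44 = (6 + (-5)² + 5*(-5))*36 + 44 = (6 + 25 - 25)*36 + 44 = 6*36 + 44 = 216 + 44 = 260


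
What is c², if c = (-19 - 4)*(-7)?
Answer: 25921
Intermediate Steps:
c = 161 (c = -23*(-7) = 161)
c² = 161² = 25921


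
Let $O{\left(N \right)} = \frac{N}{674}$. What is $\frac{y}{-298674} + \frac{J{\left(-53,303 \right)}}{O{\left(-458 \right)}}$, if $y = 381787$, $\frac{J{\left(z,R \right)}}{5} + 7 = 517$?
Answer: $- \frac{256752931123}{68396346} \approx -3753.9$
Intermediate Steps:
$J{\left(z,R \right)} = 2550$ ($J{\left(z,R \right)} = -35 + 5 \cdot 517 = -35 + 2585 = 2550$)
$O{\left(N \right)} = \frac{N}{674}$ ($O{\left(N \right)} = N \frac{1}{674} = \frac{N}{674}$)
$\frac{y}{-298674} + \frac{J{\left(-53,303 \right)}}{O{\left(-458 \right)}} = \frac{381787}{-298674} + \frac{2550}{\frac{1}{674} \left(-458\right)} = 381787 \left(- \frac{1}{298674}\right) + \frac{2550}{- \frac{229}{337}} = - \frac{381787}{298674} + 2550 \left(- \frac{337}{229}\right) = - \frac{381787}{298674} - \frac{859350}{229} = - \frac{256752931123}{68396346}$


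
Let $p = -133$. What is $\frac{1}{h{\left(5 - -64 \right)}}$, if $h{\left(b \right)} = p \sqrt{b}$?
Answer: $- \frac{\sqrt{69}}{9177} \approx -0.00090516$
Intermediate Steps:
$h{\left(b \right)} = - 133 \sqrt{b}$
$\frac{1}{h{\left(5 - -64 \right)}} = \frac{1}{\left(-133\right) \sqrt{5 - -64}} = \frac{1}{\left(-133\right) \sqrt{5 + 64}} = \frac{1}{\left(-133\right) \sqrt{69}} = - \frac{\sqrt{69}}{9177}$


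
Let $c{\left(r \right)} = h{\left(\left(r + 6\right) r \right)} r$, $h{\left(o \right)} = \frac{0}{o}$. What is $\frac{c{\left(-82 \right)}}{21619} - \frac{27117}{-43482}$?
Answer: $\frac{9039}{14494} \approx 0.62364$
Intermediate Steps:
$h{\left(o \right)} = 0$
$c{\left(r \right)} = 0$ ($c{\left(r \right)} = 0 r = 0$)
$\frac{c{\left(-82 \right)}}{21619} - \frac{27117}{-43482} = \frac{0}{21619} - \frac{27117}{-43482} = 0 \cdot \frac{1}{21619} - - \frac{9039}{14494} = 0 + \frac{9039}{14494} = \frac{9039}{14494}$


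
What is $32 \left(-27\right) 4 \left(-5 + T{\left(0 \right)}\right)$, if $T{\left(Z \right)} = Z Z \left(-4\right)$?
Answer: $17280$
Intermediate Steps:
$T{\left(Z \right)} = - 4 Z^{2}$ ($T{\left(Z \right)} = Z^{2} \left(-4\right) = - 4 Z^{2}$)
$32 \left(-27\right) 4 \left(-5 + T{\left(0 \right)}\right) = 32 \left(-27\right) 4 \left(-5 - 4 \cdot 0^{2}\right) = - 864 \cdot 4 \left(-5 - 0\right) = - 864 \cdot 4 \left(-5 + 0\right) = - 864 \cdot 4 \left(-5\right) = \left(-864\right) \left(-20\right) = 17280$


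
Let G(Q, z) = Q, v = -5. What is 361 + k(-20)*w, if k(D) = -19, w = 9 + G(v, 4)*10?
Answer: 1140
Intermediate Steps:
w = -41 (w = 9 - 5*10 = 9 - 50 = -41)
361 + k(-20)*w = 361 - 19*(-41) = 361 + 779 = 1140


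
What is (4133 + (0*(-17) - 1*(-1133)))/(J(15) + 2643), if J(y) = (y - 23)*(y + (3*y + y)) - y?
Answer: 2633/1014 ≈ 2.5966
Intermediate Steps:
J(y) = -y + 5*y*(-23 + y) (J(y) = (-23 + y)*(y + 4*y) - y = (-23 + y)*(5*y) - y = 5*y*(-23 + y) - y = -y + 5*y*(-23 + y))
(4133 + (0*(-17) - 1*(-1133)))/(J(15) + 2643) = (4133 + (0*(-17) - 1*(-1133)))/(15*(-116 + 5*15) + 2643) = (4133 + (0 + 1133))/(15*(-116 + 75) + 2643) = (4133 + 1133)/(15*(-41) + 2643) = 5266/(-615 + 2643) = 5266/2028 = 5266*(1/2028) = 2633/1014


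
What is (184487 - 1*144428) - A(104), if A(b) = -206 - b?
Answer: 40369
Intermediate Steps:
(184487 - 1*144428) - A(104) = (184487 - 1*144428) - (-206 - 1*104) = (184487 - 144428) - (-206 - 104) = 40059 - 1*(-310) = 40059 + 310 = 40369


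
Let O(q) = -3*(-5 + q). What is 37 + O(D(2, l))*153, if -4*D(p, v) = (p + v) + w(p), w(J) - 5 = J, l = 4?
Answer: 15295/4 ≈ 3823.8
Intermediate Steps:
w(J) = 5 + J
D(p, v) = -5/4 - p/2 - v/4 (D(p, v) = -((p + v) + (5 + p))/4 = -(5 + v + 2*p)/4 = -5/4 - p/2 - v/4)
O(q) = 15 - 3*q
37 + O(D(2, l))*153 = 37 + (15 - 3*(-5/4 - 1/2*2 - 1/4*4))*153 = 37 + (15 - 3*(-5/4 - 1 - 1))*153 = 37 + (15 - 3*(-13/4))*153 = 37 + (15 + 39/4)*153 = 37 + (99/4)*153 = 37 + 15147/4 = 15295/4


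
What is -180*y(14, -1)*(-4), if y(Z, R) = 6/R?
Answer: -4320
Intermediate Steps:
-180*y(14, -1)*(-4) = -1080/(-1)*(-4) = -1080*(-1)*(-4) = -180*(-6)*(-4) = 1080*(-4) = -4320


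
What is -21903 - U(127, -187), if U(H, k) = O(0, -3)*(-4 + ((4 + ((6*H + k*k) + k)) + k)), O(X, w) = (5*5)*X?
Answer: -21903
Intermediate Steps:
O(X, w) = 25*X
U(H, k) = 0 (U(H, k) = (25*0)*(-4 + ((4 + ((6*H + k*k) + k)) + k)) = 0*(-4 + ((4 + ((6*H + k**2) + k)) + k)) = 0*(-4 + ((4 + ((k**2 + 6*H) + k)) + k)) = 0*(-4 + ((4 + (k + k**2 + 6*H)) + k)) = 0*(-4 + ((4 + k + k**2 + 6*H) + k)) = 0*(-4 + (4 + k**2 + 2*k + 6*H)) = 0*(k**2 + 2*k + 6*H) = 0)
-21903 - U(127, -187) = -21903 - 1*0 = -21903 + 0 = -21903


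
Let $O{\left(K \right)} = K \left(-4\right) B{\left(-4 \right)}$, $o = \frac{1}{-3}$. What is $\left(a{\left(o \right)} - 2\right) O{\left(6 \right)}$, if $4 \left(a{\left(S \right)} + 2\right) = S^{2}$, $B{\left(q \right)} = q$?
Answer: $- \frac{1144}{3} \approx -381.33$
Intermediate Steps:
$o = - \frac{1}{3} \approx -0.33333$
$a{\left(S \right)} = -2 + \frac{S^{2}}{4}$
$O{\left(K \right)} = 16 K$ ($O{\left(K \right)} = K \left(-4\right) \left(-4\right) = - 4 K \left(-4\right) = 16 K$)
$\left(a{\left(o \right)} - 2\right) O{\left(6 \right)} = \left(\left(-2 + \frac{\left(- \frac{1}{3}\right)^{2}}{4}\right) - 2\right) 16 \cdot 6 = \left(\left(-2 + \frac{1}{4} \cdot \frac{1}{9}\right) - 2\right) 96 = \left(\left(-2 + \frac{1}{36}\right) - 2\right) 96 = \left(- \frac{71}{36} - 2\right) 96 = \left(- \frac{143}{36}\right) 96 = - \frac{1144}{3}$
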